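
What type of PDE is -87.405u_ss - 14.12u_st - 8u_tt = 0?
With A = -87.405, B = -14.12, C = -8, the discriminant is -2597.5856. This is an elliptic PDE.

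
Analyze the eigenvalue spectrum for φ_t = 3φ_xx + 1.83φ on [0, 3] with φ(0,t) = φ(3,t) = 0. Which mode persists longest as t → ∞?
Eigenvalues: λₙ = 3n²π²/3² - 1.83.
First three modes:
  n=1: λ₁ = 3π²/3² - 1.83 ≈ 1.46
  n=2: λ₂ = 12π²/3² - 1.83 ≈ 11.329
  n=3: λ₃ = 27π²/3² - 1.83 ≈ 27.779
Since 3π²/3² ≈ 3.29 > 1.83, all λₙ > 0.
The n=1 mode decays slowest → dominates as t → ∞.
Asymptotic: φ ~ c₁ sin(πx/3) e^{-λ₁t} with decay rate λ₁ ≈ 1.46.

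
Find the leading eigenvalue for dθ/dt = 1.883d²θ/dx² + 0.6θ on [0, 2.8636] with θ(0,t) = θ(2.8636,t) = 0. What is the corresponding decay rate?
Eigenvalues: λₙ = 1.883n²π²/2.8636² - 0.6.
First three modes:
  n=1: λ₁ = 1.883π²/2.8636² - 0.6 ≈ 1.666
  n=2: λ₂ = 7.532π²/2.8636² - 0.6 ≈ 8.465
  n=3: λ₃ = 16.947π²/2.8636² - 0.6 ≈ 19.797
Since 1.883π²/2.8636² ≈ 2.266 > 0.6, all λₙ > 0.
The n=1 mode decays slowest → dominates as t → ∞.
Asymptotic: θ ~ c₁ sin(πx/2.8636) e^{-λ₁t} with decay rate λ₁ ≈ 1.666.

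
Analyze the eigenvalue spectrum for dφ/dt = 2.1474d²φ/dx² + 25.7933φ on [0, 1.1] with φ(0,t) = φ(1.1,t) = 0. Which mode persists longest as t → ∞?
Eigenvalues: λₙ = 2.1474n²π²/1.1² - 25.7933.
First three modes:
  n=1: λ₁ = 2.1474π²/1.1² - 25.7933 ≈ -8.278
  n=2: λ₂ = 8.5896π²/1.1² - 25.7933 ≈ 44.269
  n=3: λ₃ = 19.3266π²/1.1² - 25.7933 ≈ 131.848
Since 2.1474π²/1.1² ≈ 17.516 < 25.7933, λ₁ < 0.
The n=1 mode grows fastest (−λₙ is largest for n=1) → dominates.
Asymptotic: φ ~ c₁ sin(πx/1.1) e^{8.278t} (exponential growth at rate −λ₁ ≈ 8.278).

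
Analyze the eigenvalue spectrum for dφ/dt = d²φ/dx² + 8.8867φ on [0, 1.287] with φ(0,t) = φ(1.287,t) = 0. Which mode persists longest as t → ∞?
Eigenvalues: λₙ = n²π²/1.287² - 8.8867.
First three modes:
  n=1: λ₁ = π²/1.287² - 8.8867 ≈ -2.928
  n=2: λ₂ = 4π²/1.287² - 8.8867 ≈ 14.948
  n=3: λ₃ = 9π²/1.287² - 8.8867 ≈ 44.741
Since π²/1.287² ≈ 5.959 < 8.8867, λ₁ < 0.
The n=1 mode grows fastest (−λₙ is largest for n=1) → dominates.
Asymptotic: φ ~ c₁ sin(πx/1.287) e^{2.928t} (exponential growth at rate −λ₁ ≈ 2.928).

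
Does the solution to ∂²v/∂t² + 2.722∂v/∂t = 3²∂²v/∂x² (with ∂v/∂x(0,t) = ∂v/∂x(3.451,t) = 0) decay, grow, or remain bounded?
v → constant (steady state). Damping (γ=2.722) dissipates the nonconstant modes; with Neumann BCs the spatial average obeys M''+γM'=0 and tends to a finite limit.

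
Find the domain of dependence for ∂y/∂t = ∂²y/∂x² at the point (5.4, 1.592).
The entire real line. The heat equation has infinite propagation speed: any initial disturbance instantly affects all points (though exponentially small far away).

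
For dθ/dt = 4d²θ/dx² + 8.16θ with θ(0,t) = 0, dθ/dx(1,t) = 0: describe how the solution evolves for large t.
θ → 0. Diffusion dominates reaction (r=8.16 < κπ²/(4L²)≈9.87); solution decays.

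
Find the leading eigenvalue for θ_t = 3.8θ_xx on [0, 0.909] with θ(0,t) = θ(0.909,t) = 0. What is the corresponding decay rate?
Eigenvalues: λₙ = 3.8n²π²/0.909².
First three modes:
  n=1: λ₁ = 3.8π²/0.909² ≈ 45.39
  n=2: λ₂ = 15.2π²/0.909² ≈ 181.558 (4× faster decay)
  n=3: λ₃ = 34.2π²/0.909² ≈ 408.506 (9× faster decay)
As t → ∞, higher modes decay exponentially faster. The n=1 mode dominates: θ ~ c₁ sin(πx/0.909) e^{-λ₁t}.
Decay rate: λ₁ = 3.8π²/0.909² ≈ 45.39.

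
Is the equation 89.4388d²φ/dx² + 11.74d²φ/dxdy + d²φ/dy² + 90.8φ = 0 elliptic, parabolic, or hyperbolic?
Computing B² - 4AC with A = 89.4388, B = 11.74, C = 1: discriminant = -219.9276 (negative). Answer: elliptic.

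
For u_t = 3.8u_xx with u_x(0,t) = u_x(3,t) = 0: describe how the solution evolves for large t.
u → constant (steady state). Heat is conserved (no flux at boundaries); solution approaches the spatial average.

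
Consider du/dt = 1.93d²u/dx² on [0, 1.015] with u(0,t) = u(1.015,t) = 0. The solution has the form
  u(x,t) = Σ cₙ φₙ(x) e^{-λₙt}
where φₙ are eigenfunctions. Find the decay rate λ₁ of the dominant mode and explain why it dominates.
Eigenvalues: λₙ = 1.93n²π²/1.015².
First three modes:
  n=1: λ₁ = 1.93π²/1.015² ≈ 18.489
  n=2: λ₂ = 7.72π²/1.015² ≈ 73.958 (4× faster decay)
  n=3: λ₃ = 17.37π²/1.015² ≈ 166.405 (9× faster decay)
As t → ∞, higher modes decay exponentially faster. The n=1 mode dominates: u ~ c₁ sin(πx/1.015) e^{-λ₁t}.
Decay rate: λ₁ = 1.93π²/1.015² ≈ 18.489.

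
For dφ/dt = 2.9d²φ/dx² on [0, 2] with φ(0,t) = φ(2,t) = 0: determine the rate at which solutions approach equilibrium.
Eigenvalues: λₙ = 2.9n²π²/2².
First three modes:
  n=1: λ₁ = 2.9π²/2² ≈ 7.155
  n=2: λ₂ = 11.6π²/2² ≈ 28.622 (4× faster decay)
  n=3: λ₃ = 26.1π²/2² ≈ 64.399 (9× faster decay)
As t → ∞, higher modes decay exponentially faster. The n=1 mode dominates: φ ~ c₁ sin(πx/2) e^{-λ₁t}.
Decay rate: λ₁ = 2.9π²/2² ≈ 7.155.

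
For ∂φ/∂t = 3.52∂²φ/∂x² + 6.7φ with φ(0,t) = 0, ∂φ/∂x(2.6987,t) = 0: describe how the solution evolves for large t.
φ grows unboundedly. Reaction dominates diffusion (r=6.7 > κπ²/(4L²)≈1.19); solution grows exponentially.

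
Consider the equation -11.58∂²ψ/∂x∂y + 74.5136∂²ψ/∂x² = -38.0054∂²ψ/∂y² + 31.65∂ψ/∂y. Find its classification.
Rewriting in standard form: 74.5136∂²ψ/∂x² - 11.58∂²ψ/∂x∂y + 38.0054∂²ψ/∂y² - 31.65∂ψ/∂y = 0. Elliptic. (A = 74.5136, B = -11.58, C = 38.0054 gives B² - 4AC = -11193.58029376.)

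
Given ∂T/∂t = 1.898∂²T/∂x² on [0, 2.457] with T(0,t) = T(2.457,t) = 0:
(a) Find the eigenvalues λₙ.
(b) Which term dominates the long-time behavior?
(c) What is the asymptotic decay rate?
Eigenvalues: λₙ = 1.898n²π²/2.457².
First three modes:
  n=1: λ₁ = 1.898π²/2.457² ≈ 3.103
  n=2: λ₂ = 7.592π²/2.457² ≈ 12.412 (4× faster decay)
  n=3: λ₃ = 17.082π²/2.457² ≈ 27.927 (9× faster decay)
As t → ∞, higher modes decay exponentially faster. The n=1 mode dominates: T ~ c₁ sin(πx/2.457) e^{-λ₁t}.
Decay rate: λ₁ = 1.898π²/2.457² ≈ 3.103.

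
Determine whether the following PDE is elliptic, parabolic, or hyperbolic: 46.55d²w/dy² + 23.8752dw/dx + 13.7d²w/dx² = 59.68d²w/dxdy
Rewriting in standard form: 13.7d²w/dx² - 59.68d²w/dxdy + 46.55d²w/dy² + 23.8752dw/dx = 0. Coefficients: A = 13.7, B = -59.68, C = 46.55. B² - 4AC = 1010.7624, which is positive, so the equation is hyperbolic.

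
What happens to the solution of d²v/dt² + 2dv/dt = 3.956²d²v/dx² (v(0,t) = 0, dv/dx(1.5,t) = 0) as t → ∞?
v → 0. Damping (γ=2) dissipates energy; oscillations decay exponentially.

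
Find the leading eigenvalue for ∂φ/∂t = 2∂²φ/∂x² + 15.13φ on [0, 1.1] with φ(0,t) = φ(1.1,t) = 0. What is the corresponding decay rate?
Eigenvalues: λₙ = 2n²π²/1.1² - 15.13.
First three modes:
  n=1: λ₁ = 2π²/1.1² - 15.13 ≈ 1.183
  n=2: λ₂ = 8π²/1.1² - 15.13 ≈ 50.124
  n=3: λ₃ = 18π²/1.1² - 15.13 ≈ 131.691
Since 2π²/1.1² ≈ 16.313 > 15.13, all λₙ > 0.
The n=1 mode decays slowest → dominates as t → ∞.
Asymptotic: φ ~ c₁ sin(πx/1.1) e^{-λ₁t} with decay rate λ₁ ≈ 1.183.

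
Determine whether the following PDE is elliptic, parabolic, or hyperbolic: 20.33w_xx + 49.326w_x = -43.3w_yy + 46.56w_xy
Rewriting in standard form: 20.33w_xx - 46.56w_xy + 43.3w_yy + 49.326w_x = 0. Coefficients: A = 20.33, B = -46.56, C = 43.3. B² - 4AC = -1353.3224, which is negative, so the equation is elliptic.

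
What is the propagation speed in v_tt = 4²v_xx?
Speed = 4. Information travels along characteristics x = x₀ ± 4t.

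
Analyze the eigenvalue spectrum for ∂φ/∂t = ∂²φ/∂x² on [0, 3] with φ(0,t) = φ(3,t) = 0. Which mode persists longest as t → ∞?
Eigenvalues: λₙ = n²π²/3².
First three modes:
  n=1: λ₁ = π²/3² ≈ 1.097
  n=2: λ₂ = 4π²/3² ≈ 4.386 (4× faster decay)
  n=3: λ₃ = 9π²/3² ≈ 9.87 (9× faster decay)
As t → ∞, higher modes decay exponentially faster. The n=1 mode dominates: φ ~ c₁ sin(πx/3) e^{-λ₁t}.
Decay rate: λ₁ = π²/3² ≈ 1.097.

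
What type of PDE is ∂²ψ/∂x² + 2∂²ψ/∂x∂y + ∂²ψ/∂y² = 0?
With A = 1, B = 2, C = 1, the discriminant is 0. This is a parabolic PDE.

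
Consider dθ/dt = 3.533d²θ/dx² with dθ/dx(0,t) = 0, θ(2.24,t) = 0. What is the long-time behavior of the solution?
As t → ∞, θ → 0. Heat escapes through the Dirichlet boundary.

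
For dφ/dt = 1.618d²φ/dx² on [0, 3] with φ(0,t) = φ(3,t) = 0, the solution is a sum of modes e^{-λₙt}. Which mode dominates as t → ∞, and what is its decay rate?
Eigenvalues: λₙ = 1.618n²π²/3².
First three modes:
  n=1: λ₁ = 1.618π²/3² ≈ 1.774
  n=2: λ₂ = 6.472π²/3² ≈ 7.097 (4× faster decay)
  n=3: λ₃ = 14.562π²/3² ≈ 15.969 (9× faster decay)
As t → ∞, higher modes decay exponentially faster. The n=1 mode dominates: φ ~ c₁ sin(πx/3) e^{-λ₁t}.
Decay rate: λ₁ = 1.618π²/3² ≈ 1.774.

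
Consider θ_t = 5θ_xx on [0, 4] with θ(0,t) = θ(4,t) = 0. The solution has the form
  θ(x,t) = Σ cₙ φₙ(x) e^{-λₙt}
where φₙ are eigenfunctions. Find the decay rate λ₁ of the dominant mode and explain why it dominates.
Eigenvalues: λₙ = 5n²π²/4².
First three modes:
  n=1: λ₁ = 5π²/4² ≈ 3.084
  n=2: λ₂ = 20π²/4² ≈ 12.337 (4× faster decay)
  n=3: λ₃ = 45π²/4² ≈ 27.758 (9× faster decay)
As t → ∞, higher modes decay exponentially faster. The n=1 mode dominates: θ ~ c₁ sin(πx/4) e^{-λ₁t}.
Decay rate: λ₁ = 5π²/4² ≈ 3.084.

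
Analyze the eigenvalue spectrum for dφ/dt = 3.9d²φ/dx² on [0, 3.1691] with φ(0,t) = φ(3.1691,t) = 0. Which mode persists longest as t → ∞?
Eigenvalues: λₙ = 3.9n²π²/3.1691².
First three modes:
  n=1: λ₁ = 3.9π²/3.1691² ≈ 3.833
  n=2: λ₂ = 15.6π²/3.1691² ≈ 15.33 (4× faster decay)
  n=3: λ₃ = 35.1π²/3.1691² ≈ 34.493 (9× faster decay)
As t → ∞, higher modes decay exponentially faster. The n=1 mode dominates: φ ~ c₁ sin(πx/3.1691) e^{-λ₁t}.
Decay rate: λ₁ = 3.9π²/3.1691² ≈ 3.833.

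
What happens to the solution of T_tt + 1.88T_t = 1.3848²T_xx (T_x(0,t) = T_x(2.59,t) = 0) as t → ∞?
T → constant (steady state). Damping (γ=1.88) dissipates the nonconstant modes; with Neumann BCs the spatial average obeys M''+γM'=0 and tends to a finite limit.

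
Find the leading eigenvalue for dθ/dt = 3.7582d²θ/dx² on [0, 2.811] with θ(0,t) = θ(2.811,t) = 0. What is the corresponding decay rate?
Eigenvalues: λₙ = 3.7582n²π²/2.811².
First three modes:
  n=1: λ₁ = 3.7582π²/2.811² ≈ 4.694
  n=2: λ₂ = 15.0328π²/2.811² ≈ 18.777 (4× faster decay)
  n=3: λ₃ = 33.8238π²/2.811² ≈ 42.247 (9× faster decay)
As t → ∞, higher modes decay exponentially faster. The n=1 mode dominates: θ ~ c₁ sin(πx/2.811) e^{-λ₁t}.
Decay rate: λ₁ = 3.7582π²/2.811² ≈ 4.694.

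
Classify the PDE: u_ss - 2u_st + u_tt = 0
A = 1, B = -2, C = 1. Discriminant B² - 4AC = 0. Since 0 = 0, parabolic.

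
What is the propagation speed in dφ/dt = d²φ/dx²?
Infinite. The heat equation is parabolic, not hyperbolic, so disturbances propagate instantly.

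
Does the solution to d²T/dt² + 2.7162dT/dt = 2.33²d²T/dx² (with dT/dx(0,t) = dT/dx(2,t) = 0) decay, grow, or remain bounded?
T → constant (steady state). Damping (γ=2.7162) dissipates the nonconstant modes; with Neumann BCs the spatial average obeys M''+γM'=0 and tends to a finite limit.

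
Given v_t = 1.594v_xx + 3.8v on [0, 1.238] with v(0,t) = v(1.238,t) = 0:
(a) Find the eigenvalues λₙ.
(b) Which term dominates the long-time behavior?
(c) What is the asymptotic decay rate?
Eigenvalues: λₙ = 1.594n²π²/1.238² - 3.8.
First three modes:
  n=1: λ₁ = 1.594π²/1.238² - 3.8 ≈ 6.465
  n=2: λ₂ = 6.376π²/1.238² - 3.8 ≈ 37.259
  n=3: λ₃ = 14.346π²/1.238² - 3.8 ≈ 88.582
Since 1.594π²/1.238² ≈ 10.265 > 3.8, all λₙ > 0.
The n=1 mode decays slowest → dominates as t → ∞.
Asymptotic: v ~ c₁ sin(πx/1.238) e^{-λ₁t} with decay rate λ₁ ≈ 6.465.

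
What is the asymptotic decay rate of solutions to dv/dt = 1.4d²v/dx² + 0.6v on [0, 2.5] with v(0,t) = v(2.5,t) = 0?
Eigenvalues: λₙ = 1.4n²π²/2.5² - 0.6.
First three modes:
  n=1: λ₁ = 1.4π²/2.5² - 0.6 ≈ 1.611
  n=2: λ₂ = 5.6π²/2.5² - 0.6 ≈ 8.243
  n=3: λ₃ = 12.6π²/2.5² - 0.6 ≈ 19.297
Since 1.4π²/2.5² ≈ 2.211 > 0.6, all λₙ > 0.
The n=1 mode decays slowest → dominates as t → ∞.
Asymptotic: v ~ c₁ sin(πx/2.5) e^{-λ₁t} with decay rate λ₁ ≈ 1.611.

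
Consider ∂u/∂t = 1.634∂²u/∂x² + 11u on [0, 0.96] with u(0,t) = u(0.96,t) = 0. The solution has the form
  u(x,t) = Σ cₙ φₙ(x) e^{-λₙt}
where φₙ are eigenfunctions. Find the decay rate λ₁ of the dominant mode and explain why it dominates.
Eigenvalues: λₙ = 1.634n²π²/0.96² - 11.
First three modes:
  n=1: λ₁ = 1.634π²/0.96² - 11 ≈ 6.499
  n=2: λ₂ = 6.536π²/0.96² - 11 ≈ 58.995
  n=3: λ₃ = 14.706π²/0.96² - 11 ≈ 146.49
Since 1.634π²/0.96² ≈ 17.499 > 11, all λₙ > 0.
The n=1 mode decays slowest → dominates as t → ∞.
Asymptotic: u ~ c₁ sin(πx/0.96) e^{-λ₁t} with decay rate λ₁ ≈ 6.499.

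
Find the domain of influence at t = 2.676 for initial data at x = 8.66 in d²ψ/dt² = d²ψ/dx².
Domain of influence: [5.984, 11.336]. Data at x = 8.66 spreads outward at speed 1.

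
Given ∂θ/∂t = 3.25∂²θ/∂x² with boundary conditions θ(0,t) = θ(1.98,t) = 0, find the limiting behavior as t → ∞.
θ → 0. Heat diffuses out through both boundaries.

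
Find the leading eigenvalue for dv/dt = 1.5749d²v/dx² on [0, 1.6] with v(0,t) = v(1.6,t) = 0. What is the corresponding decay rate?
Eigenvalues: λₙ = 1.5749n²π²/1.6².
First three modes:
  n=1: λ₁ = 1.5749π²/1.6² ≈ 6.072
  n=2: λ₂ = 6.2996π²/1.6² ≈ 24.287 (4× faster decay)
  n=3: λ₃ = 14.1741π²/1.6² ≈ 54.646 (9× faster decay)
As t → ∞, higher modes decay exponentially faster. The n=1 mode dominates: v ~ c₁ sin(πx/1.6) e^{-λ₁t}.
Decay rate: λ₁ = 1.5749π²/1.6² ≈ 6.072.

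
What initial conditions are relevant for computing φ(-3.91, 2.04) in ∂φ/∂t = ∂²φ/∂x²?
The entire real line. The heat equation has infinite propagation speed: any initial disturbance instantly affects all points (though exponentially small far away).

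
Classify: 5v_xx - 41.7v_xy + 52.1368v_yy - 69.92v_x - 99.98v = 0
Hyperbolic (discriminant = 696.154).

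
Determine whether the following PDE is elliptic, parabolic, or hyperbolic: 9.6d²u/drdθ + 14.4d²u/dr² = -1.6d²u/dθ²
Rewriting in standard form: 14.4d²u/dr² + 9.6d²u/drdθ + 1.6d²u/dθ² = 0. Coefficients: A = 14.4, B = 9.6, C = 1.6. B² - 4AC = 0, which is zero, so the equation is parabolic.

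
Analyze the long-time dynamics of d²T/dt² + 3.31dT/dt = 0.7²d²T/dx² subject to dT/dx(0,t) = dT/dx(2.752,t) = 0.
Long-time behavior: T → constant (steady state). Damping (γ=3.31) dissipates the nonconstant modes; with Neumann BCs the spatial average obeys M''+γM'=0 and tends to a finite limit.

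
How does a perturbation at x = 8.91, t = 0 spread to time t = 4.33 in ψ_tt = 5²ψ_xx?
Domain of influence: [-12.74, 30.56]. Data at x = 8.91 spreads outward at speed 5.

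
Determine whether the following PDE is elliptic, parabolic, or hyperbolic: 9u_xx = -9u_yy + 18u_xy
Rewriting in standard form: 9u_xx - 18u_xy + 9u_yy = 0. Coefficients: A = 9, B = -18, C = 9. B² - 4AC = 0, which is zero, so the equation is parabolic.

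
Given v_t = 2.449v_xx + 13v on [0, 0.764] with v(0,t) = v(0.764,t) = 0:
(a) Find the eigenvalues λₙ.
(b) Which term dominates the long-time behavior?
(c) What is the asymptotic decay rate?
Eigenvalues: λₙ = 2.449n²π²/0.764² - 13.
First three modes:
  n=1: λ₁ = 2.449π²/0.764² - 13 ≈ 28.41
  n=2: λ₂ = 9.796π²/0.764² - 13 ≈ 152.639
  n=3: λ₃ = 22.041π²/0.764² - 13 ≈ 359.687
Since 2.449π²/0.764² ≈ 41.41 > 13, all λₙ > 0.
The n=1 mode decays slowest → dominates as t → ∞.
Asymptotic: v ~ c₁ sin(πx/0.764) e^{-λ₁t} with decay rate λ₁ ≈ 28.41.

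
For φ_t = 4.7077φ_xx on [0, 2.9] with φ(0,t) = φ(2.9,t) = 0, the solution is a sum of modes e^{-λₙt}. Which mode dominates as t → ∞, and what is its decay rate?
Eigenvalues: λₙ = 4.7077n²π²/2.9².
First three modes:
  n=1: λ₁ = 4.7077π²/2.9² ≈ 5.525
  n=2: λ₂ = 18.8308π²/2.9² ≈ 22.099 (4× faster decay)
  n=3: λ₃ = 42.3693π²/2.9² ≈ 49.723 (9× faster decay)
As t → ∞, higher modes decay exponentially faster. The n=1 mode dominates: φ ~ c₁ sin(πx/2.9) e^{-λ₁t}.
Decay rate: λ₁ = 4.7077π²/2.9² ≈ 5.525.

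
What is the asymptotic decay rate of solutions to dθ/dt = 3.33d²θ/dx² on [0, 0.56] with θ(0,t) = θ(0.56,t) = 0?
Eigenvalues: λₙ = 3.33n²π²/0.56².
First three modes:
  n=1: λ₁ = 3.33π²/0.56² ≈ 104.802
  n=2: λ₂ = 13.32π²/0.56² ≈ 419.206 (4× faster decay)
  n=3: λ₃ = 29.97π²/0.56² ≈ 943.214 (9× faster decay)
As t → ∞, higher modes decay exponentially faster. The n=1 mode dominates: θ ~ c₁ sin(πx/0.56) e^{-λ₁t}.
Decay rate: λ₁ = 3.33π²/0.56² ≈ 104.802.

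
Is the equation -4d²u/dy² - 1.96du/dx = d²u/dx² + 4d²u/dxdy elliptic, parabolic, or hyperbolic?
Rewriting in standard form: -d²u/dx² - 4d²u/dxdy - 4d²u/dy² - 1.96du/dx = 0. Computing B² - 4AC with A = -1, B = -4, C = -4: discriminant = 0 (zero). Answer: parabolic.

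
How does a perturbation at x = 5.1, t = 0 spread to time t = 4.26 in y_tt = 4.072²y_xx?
Domain of influence: [-12.24672, 22.44672]. Data at x = 5.1 spreads outward at speed 4.072.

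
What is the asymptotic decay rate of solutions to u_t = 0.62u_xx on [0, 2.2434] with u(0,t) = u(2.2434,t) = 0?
Eigenvalues: λₙ = 0.62n²π²/2.2434².
First three modes:
  n=1: λ₁ = 0.62π²/2.2434² ≈ 1.216
  n=2: λ₂ = 2.48π²/2.2434² ≈ 4.863 (4× faster decay)
  n=3: λ₃ = 5.58π²/2.2434² ≈ 10.943 (9× faster decay)
As t → ∞, higher modes decay exponentially faster. The n=1 mode dominates: u ~ c₁ sin(πx/2.2434) e^{-λ₁t}.
Decay rate: λ₁ = 0.62π²/2.2434² ≈ 1.216.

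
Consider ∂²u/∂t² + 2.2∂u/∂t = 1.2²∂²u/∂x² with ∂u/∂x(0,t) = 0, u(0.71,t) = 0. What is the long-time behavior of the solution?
As t → ∞, u → 0. Damping (γ=2.2) dissipates energy; oscillations decay exponentially.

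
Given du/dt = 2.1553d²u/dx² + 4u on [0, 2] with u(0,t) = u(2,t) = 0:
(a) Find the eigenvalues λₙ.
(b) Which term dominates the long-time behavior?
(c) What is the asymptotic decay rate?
Eigenvalues: λₙ = 2.1553n²π²/2² - 4.
First three modes:
  n=1: λ₁ = 2.1553π²/2² - 4 ≈ 1.318
  n=2: λ₂ = 8.6212π²/2² - 4 ≈ 17.272
  n=3: λ₃ = 19.3977π²/2² - 4 ≈ 43.862
Since 2.1553π²/2² ≈ 5.318 > 4, all λₙ > 0.
The n=1 mode decays slowest → dominates as t → ∞.
Asymptotic: u ~ c₁ sin(πx/2) e^{-λ₁t} with decay rate λ₁ ≈ 1.318.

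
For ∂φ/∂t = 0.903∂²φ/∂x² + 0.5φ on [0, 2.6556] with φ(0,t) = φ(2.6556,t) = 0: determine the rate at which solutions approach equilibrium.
Eigenvalues: λₙ = 0.903n²π²/2.6556² - 0.5.
First three modes:
  n=1: λ₁ = 0.903π²/2.6556² - 0.5 ≈ 0.764
  n=2: λ₂ = 3.612π²/2.6556² - 0.5 ≈ 4.555
  n=3: λ₃ = 8.127π²/2.6556² - 0.5 ≈ 10.874
Since 0.903π²/2.6556² ≈ 1.264 > 0.5, all λₙ > 0.
The n=1 mode decays slowest → dominates as t → ∞.
Asymptotic: φ ~ c₁ sin(πx/2.6556) e^{-λ₁t} with decay rate λ₁ ≈ 0.764.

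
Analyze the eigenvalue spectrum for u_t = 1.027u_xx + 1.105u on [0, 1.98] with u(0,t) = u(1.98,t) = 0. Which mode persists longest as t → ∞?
Eigenvalues: λₙ = 1.027n²π²/1.98² - 1.105.
First three modes:
  n=1: λ₁ = 1.027π²/1.98² - 1.105 ≈ 1.48
  n=2: λ₂ = 4.108π²/1.98² - 1.105 ≈ 9.237
  n=3: λ₃ = 9.243π²/1.98² - 1.105 ≈ 22.164
Since 1.027π²/1.98² ≈ 2.585 > 1.105, all λₙ > 0.
The n=1 mode decays slowest → dominates as t → ∞.
Asymptotic: u ~ c₁ sin(πx/1.98) e^{-λ₁t} with decay rate λ₁ ≈ 1.48.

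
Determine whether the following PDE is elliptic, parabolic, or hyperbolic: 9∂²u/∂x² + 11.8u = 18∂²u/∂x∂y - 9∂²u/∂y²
Rewriting in standard form: 9∂²u/∂x² - 18∂²u/∂x∂y + 9∂²u/∂y² + 11.8u = 0. Coefficients: A = 9, B = -18, C = 9. B² - 4AC = 0, which is zero, so the equation is parabolic.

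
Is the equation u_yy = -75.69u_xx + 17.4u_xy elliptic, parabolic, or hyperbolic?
Rewriting in standard form: 75.69u_xx - 17.4u_xy + u_yy = 0. Computing B² - 4AC with A = 75.69, B = -17.4, C = 1: discriminant = 0 (zero). Answer: parabolic.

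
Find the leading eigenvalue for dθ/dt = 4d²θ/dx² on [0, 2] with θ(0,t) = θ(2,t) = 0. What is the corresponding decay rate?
Eigenvalues: λₙ = 4n²π²/2².
First three modes:
  n=1: λ₁ = 4π²/2² ≈ 9.87
  n=2: λ₂ = 16π²/2² ≈ 39.478 (4× faster decay)
  n=3: λ₃ = 36π²/2² ≈ 88.826 (9× faster decay)
As t → ∞, higher modes decay exponentially faster. The n=1 mode dominates: θ ~ c₁ sin(πx/2) e^{-λ₁t}.
Decay rate: λ₁ = 4π²/2² ≈ 9.87.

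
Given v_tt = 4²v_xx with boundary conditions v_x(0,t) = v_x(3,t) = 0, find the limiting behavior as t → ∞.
v oscillates about a mean that drifts linearly in t (generically unbounded; no decay). There is no damping, so the nonconstant modes persist as standing waves (energy conserved, no decay). But with Neumann conditions at both ends the constant mode has eigenvalue 0: the spatial mean M(t) of v satisfies M'' = 0, so M(t) = M(0) + M'(0)·t. Unless the initial velocity has zero mean (∫v_t(x,0)dx = 0), the solution grows linearly in t (unbounded, though not exponentially); if it does have zero mean, the solution stays bounded and simply oscillates.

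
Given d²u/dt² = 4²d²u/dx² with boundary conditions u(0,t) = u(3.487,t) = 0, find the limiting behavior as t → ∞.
u oscillates (no decay). Energy is conserved; the solution oscillates indefinitely as standing waves.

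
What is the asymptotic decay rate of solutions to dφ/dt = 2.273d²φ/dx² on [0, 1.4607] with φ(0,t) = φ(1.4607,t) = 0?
Eigenvalues: λₙ = 2.273n²π²/1.4607².
First three modes:
  n=1: λ₁ = 2.273π²/1.4607² ≈ 10.514
  n=2: λ₂ = 9.092π²/1.4607² ≈ 42.057 (4× faster decay)
  n=3: λ₃ = 20.457π²/1.4607² ≈ 94.628 (9× faster decay)
As t → ∞, higher modes decay exponentially faster. The n=1 mode dominates: φ ~ c₁ sin(πx/1.4607) e^{-λ₁t}.
Decay rate: λ₁ = 2.273π²/1.4607² ≈ 10.514.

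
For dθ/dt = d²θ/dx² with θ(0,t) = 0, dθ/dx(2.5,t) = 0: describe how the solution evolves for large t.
θ → 0. Heat escapes through the Dirichlet boundary.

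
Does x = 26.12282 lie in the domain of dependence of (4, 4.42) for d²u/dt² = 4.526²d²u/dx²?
No. The domain of dependence is [-16.00492, 24.00492], and 26.12282 is outside this interval.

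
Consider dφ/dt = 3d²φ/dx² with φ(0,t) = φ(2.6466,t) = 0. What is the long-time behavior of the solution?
As t → ∞, φ → 0. Heat diffuses out through both boundaries.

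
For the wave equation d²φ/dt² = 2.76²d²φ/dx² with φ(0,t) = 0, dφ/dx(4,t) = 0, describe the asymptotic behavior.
φ oscillates (no decay). Energy is conserved; the solution oscillates indefinitely as standing waves.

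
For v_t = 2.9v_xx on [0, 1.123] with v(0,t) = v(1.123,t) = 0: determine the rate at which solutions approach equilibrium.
Eigenvalues: λₙ = 2.9n²π²/1.123².
First three modes:
  n=1: λ₁ = 2.9π²/1.123² ≈ 22.695
  n=2: λ₂ = 11.6π²/1.123² ≈ 90.782 (4× faster decay)
  n=3: λ₃ = 26.1π²/1.123² ≈ 204.259 (9× faster decay)
As t → ∞, higher modes decay exponentially faster. The n=1 mode dominates: v ~ c₁ sin(πx/1.123) e^{-λ₁t}.
Decay rate: λ₁ = 2.9π²/1.123² ≈ 22.695.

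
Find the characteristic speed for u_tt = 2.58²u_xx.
Speed = 2.58. Information travels along characteristics x = x₀ ± 2.58t.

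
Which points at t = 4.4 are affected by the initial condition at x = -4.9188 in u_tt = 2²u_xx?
Domain of influence: [-13.7188, 3.8812]. Data at x = -4.9188 spreads outward at speed 2.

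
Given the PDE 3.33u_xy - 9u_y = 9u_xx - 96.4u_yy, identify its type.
Rewriting in standard form: -9u_xx + 3.33u_xy + 96.4u_yy - 9u_y = 0. The second-order coefficients are A = -9, B = 3.33, C = 96.4. Since B² - 4AC = 3481.4889 > 0, this is a hyperbolic PDE.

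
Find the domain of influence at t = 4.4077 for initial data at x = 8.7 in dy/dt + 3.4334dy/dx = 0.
At x = 23.83339718. The characteristic carries data from (8.7, 0) to (23.83339718, 4.4077).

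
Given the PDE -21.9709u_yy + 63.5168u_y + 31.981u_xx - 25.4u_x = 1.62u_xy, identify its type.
Rewriting in standard form: 31.981u_xx - 1.62u_xy - 21.9709u_yy - 25.4u_x + 63.5168u_y = 0. The second-order coefficients are A = 31.981, B = -1.62, C = -21.9709. Since B² - 4AC = 2813.2298116 > 0, this is a hyperbolic PDE.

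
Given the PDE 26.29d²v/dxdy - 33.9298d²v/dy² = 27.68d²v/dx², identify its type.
Rewriting in standard form: -27.68d²v/dx² + 26.29d²v/dxdy - 33.9298d²v/dy² = 0. The second-order coefficients are A = -27.68, B = 26.29, C = -33.9298. Since B² - 4AC = -3065.543356 < 0, this is an elliptic PDE.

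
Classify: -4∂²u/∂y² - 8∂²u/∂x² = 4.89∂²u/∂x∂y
Rewriting in standard form: -8∂²u/∂x² - 4.89∂²u/∂x∂y - 4∂²u/∂y² = 0. Elliptic (discriminant = -104.0879).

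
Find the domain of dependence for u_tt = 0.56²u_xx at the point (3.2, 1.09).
Domain of dependence: [2.5896, 3.8104]. Signals travel at speed 0.56, so data within |x - 3.2| ≤ 0.56·1.09 = 0.6104 can reach the point.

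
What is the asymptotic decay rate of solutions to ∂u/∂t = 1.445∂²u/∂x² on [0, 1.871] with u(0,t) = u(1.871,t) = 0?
Eigenvalues: λₙ = 1.445n²π²/1.871².
First three modes:
  n=1: λ₁ = 1.445π²/1.871² ≈ 4.074
  n=2: λ₂ = 5.78π²/1.871² ≈ 16.296 (4× faster decay)
  n=3: λ₃ = 13.005π²/1.871² ≈ 36.666 (9× faster decay)
As t → ∞, higher modes decay exponentially faster. The n=1 mode dominates: u ~ c₁ sin(πx/1.871) e^{-λ₁t}.
Decay rate: λ₁ = 1.445π²/1.871² ≈ 4.074.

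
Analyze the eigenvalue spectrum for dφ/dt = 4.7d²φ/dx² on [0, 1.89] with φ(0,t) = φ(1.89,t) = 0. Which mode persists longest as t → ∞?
Eigenvalues: λₙ = 4.7n²π²/1.89².
First three modes:
  n=1: λ₁ = 4.7π²/1.89² ≈ 12.986
  n=2: λ₂ = 18.8π²/1.89² ≈ 51.944 (4× faster decay)
  n=3: λ₃ = 42.3π²/1.89² ≈ 116.874 (9× faster decay)
As t → ∞, higher modes decay exponentially faster. The n=1 mode dominates: φ ~ c₁ sin(πx/1.89) e^{-λ₁t}.
Decay rate: λ₁ = 4.7π²/1.89² ≈ 12.986.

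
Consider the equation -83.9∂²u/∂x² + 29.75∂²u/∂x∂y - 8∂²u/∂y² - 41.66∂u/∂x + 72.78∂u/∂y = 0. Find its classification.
Elliptic. (A = -83.9, B = 29.75, C = -8 gives B² - 4AC = -1799.7375.)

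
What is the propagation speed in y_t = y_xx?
Infinite. The heat equation is parabolic, not hyperbolic, so disturbances propagate instantly.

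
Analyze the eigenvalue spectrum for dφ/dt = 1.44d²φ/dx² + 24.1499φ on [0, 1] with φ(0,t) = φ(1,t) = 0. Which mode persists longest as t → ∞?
Eigenvalues: λₙ = 1.44n²π²/1² - 24.1499.
First three modes:
  n=1: λ₁ = 1.44π² - 24.1499 ≈ -9.938
  n=2: λ₂ = 5.76π² - 24.1499 ≈ 32.699
  n=3: λ₃ = 12.96π² - 24.1499 ≈ 103.76
Since 1.44π² ≈ 14.212 < 24.1499, λ₁ < 0.
The n=1 mode grows fastest (−λₙ is largest for n=1) → dominates.
Asymptotic: φ ~ c₁ sin(πx/1) e^{9.938t} (exponential growth at rate −λ₁ ≈ 9.938).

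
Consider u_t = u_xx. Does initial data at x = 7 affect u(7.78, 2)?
Yes, for any finite x. The heat equation has infinite propagation speed, so all initial data affects all points at any t > 0.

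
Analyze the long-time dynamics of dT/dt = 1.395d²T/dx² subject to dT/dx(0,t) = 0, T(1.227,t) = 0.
Long-time behavior: T → 0. Heat escapes through the Dirichlet boundary.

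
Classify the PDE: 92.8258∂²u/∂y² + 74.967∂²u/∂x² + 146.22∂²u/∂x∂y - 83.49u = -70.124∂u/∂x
Rewriting in standard form: 74.967∂²u/∂x² + 146.22∂²u/∂x∂y + 92.8258∂²u/∂y² + 70.124∂u/∂x - 83.49u = 0. A = 74.967, B = 146.22, C = 92.8258. Discriminant B² - 4AC = -6455.1985944. Since -6455.1985944 < 0, elliptic.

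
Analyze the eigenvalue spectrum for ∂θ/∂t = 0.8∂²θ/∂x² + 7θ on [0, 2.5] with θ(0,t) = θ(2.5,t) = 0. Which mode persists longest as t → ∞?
Eigenvalues: λₙ = 0.8n²π²/2.5² - 7.
First three modes:
  n=1: λ₁ = 0.8π²/2.5² - 7 ≈ -5.737
  n=2: λ₂ = 3.2π²/2.5² - 7 ≈ -1.947
  n=3: λ₃ = 7.2π²/2.5² - 7 ≈ 4.37
Since 0.8π²/2.5² ≈ 1.263 < 7, λ₁ < 0.
The n=1 mode grows fastest (−λₙ is largest for n=1) → dominates.
Asymptotic: θ ~ c₁ sin(πx/2.5) e^{5.737t} (exponential growth at rate −λ₁ ≈ 5.737).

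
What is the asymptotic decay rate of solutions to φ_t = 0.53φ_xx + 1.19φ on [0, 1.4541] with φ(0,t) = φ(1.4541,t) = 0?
Eigenvalues: λₙ = 0.53n²π²/1.4541² - 1.19.
First three modes:
  n=1: λ₁ = 0.53π²/1.4541² - 1.19 ≈ 1.284
  n=2: λ₂ = 2.12π²/1.4541² - 1.19 ≈ 8.706
  n=3: λ₃ = 4.77π²/1.4541² - 1.19 ≈ 21.075
Since 0.53π²/1.4541² ≈ 2.474 > 1.19, all λₙ > 0.
The n=1 mode decays slowest → dominates as t → ∞.
Asymptotic: φ ~ c₁ sin(πx/1.4541) e^{-λ₁t} with decay rate λ₁ ≈ 1.284.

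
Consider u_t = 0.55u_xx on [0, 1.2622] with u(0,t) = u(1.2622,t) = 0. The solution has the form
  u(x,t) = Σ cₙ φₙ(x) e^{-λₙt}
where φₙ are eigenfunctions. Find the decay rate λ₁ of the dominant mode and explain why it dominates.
Eigenvalues: λₙ = 0.55n²π²/1.2622².
First three modes:
  n=1: λ₁ = 0.55π²/1.2622² ≈ 3.407
  n=2: λ₂ = 2.2π²/1.2622² ≈ 13.629 (4× faster decay)
  n=3: λ₃ = 4.95π²/1.2622² ≈ 30.665 (9× faster decay)
As t → ∞, higher modes decay exponentially faster. The n=1 mode dominates: u ~ c₁ sin(πx/1.2622) e^{-λ₁t}.
Decay rate: λ₁ = 0.55π²/1.2622² ≈ 3.407.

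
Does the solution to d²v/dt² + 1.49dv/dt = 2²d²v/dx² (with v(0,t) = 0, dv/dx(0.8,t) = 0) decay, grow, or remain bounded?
v → 0. Damping (γ=1.49) dissipates energy; oscillations decay exponentially.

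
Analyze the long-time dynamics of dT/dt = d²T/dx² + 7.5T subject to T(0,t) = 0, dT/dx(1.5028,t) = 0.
Long-time behavior: T grows unboundedly. Reaction dominates diffusion (r=7.5 > κπ²/(4L²)≈1.09); solution grows exponentially.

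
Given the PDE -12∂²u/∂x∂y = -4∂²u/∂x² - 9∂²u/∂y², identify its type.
Rewriting in standard form: 4∂²u/∂x² - 12∂²u/∂x∂y + 9∂²u/∂y² = 0. The second-order coefficients are A = 4, B = -12, C = 9. Since B² - 4AC = 0 = 0, this is a parabolic PDE.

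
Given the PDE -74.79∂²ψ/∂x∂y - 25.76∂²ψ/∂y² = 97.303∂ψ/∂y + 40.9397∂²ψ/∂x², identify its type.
Rewriting in standard form: -40.9397∂²ψ/∂x² - 74.79∂²ψ/∂x∂y - 25.76∂²ψ/∂y² - 97.303∂ψ/∂y = 0. The second-order coefficients are A = -40.9397, B = -74.79, C = -25.76. Since B² - 4AC = 1375.117412 > 0, this is a hyperbolic PDE.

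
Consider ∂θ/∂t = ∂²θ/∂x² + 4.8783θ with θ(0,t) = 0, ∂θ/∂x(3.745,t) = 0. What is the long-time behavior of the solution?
As t → ∞, θ grows unboundedly. Reaction dominates diffusion (r=4.8783 > κπ²/(4L²)≈0.18); solution grows exponentially.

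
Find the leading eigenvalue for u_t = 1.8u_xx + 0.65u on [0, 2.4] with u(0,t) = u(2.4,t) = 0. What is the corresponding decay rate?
Eigenvalues: λₙ = 1.8n²π²/2.4² - 0.65.
First three modes:
  n=1: λ₁ = 1.8π²/2.4² - 0.65 ≈ 2.434
  n=2: λ₂ = 7.2π²/2.4² - 0.65 ≈ 11.687
  n=3: λ₃ = 16.2π²/2.4² - 0.65 ≈ 27.108
Since 1.8π²/2.4² ≈ 3.084 > 0.65, all λₙ > 0.
The n=1 mode decays slowest → dominates as t → ∞.
Asymptotic: u ~ c₁ sin(πx/2.4) e^{-λ₁t} with decay rate λ₁ ≈ 2.434.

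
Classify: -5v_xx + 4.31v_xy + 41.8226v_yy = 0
Hyperbolic (discriminant = 855.0281).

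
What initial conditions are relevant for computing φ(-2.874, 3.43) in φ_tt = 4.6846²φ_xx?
Domain of dependence: [-18.942178, 13.194178]. Signals travel at speed 4.6846, so data within |x - -2.874| ≤ 4.6846·3.43 = 16.068178 can reach the point.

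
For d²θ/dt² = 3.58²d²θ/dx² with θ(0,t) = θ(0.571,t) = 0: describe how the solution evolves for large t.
θ oscillates (no decay). Energy is conserved; the solution oscillates indefinitely as standing waves.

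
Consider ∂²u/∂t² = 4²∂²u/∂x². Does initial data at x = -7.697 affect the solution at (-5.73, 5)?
Yes. The domain of dependence is [-25.73, 14.27], and -7.697 ∈ [-25.73, 14.27].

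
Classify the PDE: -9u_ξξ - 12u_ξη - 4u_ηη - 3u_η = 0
A = -9, B = -12, C = -4. Discriminant B² - 4AC = 0. Since 0 = 0, parabolic.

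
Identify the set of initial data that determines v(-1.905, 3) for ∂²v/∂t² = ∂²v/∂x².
Domain of dependence: [-4.905, 1.095]. Signals travel at speed 1, so data within |x - -1.905| ≤ 1·3 = 3 can reach the point.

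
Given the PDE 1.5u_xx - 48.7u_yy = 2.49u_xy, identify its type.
Rewriting in standard form: 1.5u_xx - 2.49u_xy - 48.7u_yy = 0. The second-order coefficients are A = 1.5, B = -2.49, C = -48.7. Since B² - 4AC = 298.4001 > 0, this is a hyperbolic PDE.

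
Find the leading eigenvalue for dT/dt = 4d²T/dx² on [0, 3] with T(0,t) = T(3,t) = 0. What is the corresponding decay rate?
Eigenvalues: λₙ = 4n²π²/3².
First three modes:
  n=1: λ₁ = 4π²/3² ≈ 4.386
  n=2: λ₂ = 16π²/3² ≈ 17.546 (4× faster decay)
  n=3: λ₃ = 36π²/3² ≈ 39.478 (9× faster decay)
As t → ∞, higher modes decay exponentially faster. The n=1 mode dominates: T ~ c₁ sin(πx/3) e^{-λ₁t}.
Decay rate: λ₁ = 4π²/3² ≈ 4.386.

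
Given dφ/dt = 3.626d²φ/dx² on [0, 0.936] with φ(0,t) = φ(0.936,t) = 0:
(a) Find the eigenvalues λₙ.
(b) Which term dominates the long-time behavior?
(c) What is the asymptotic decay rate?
Eigenvalues: λₙ = 3.626n²π²/0.936².
First three modes:
  n=1: λ₁ = 3.626π²/0.936² ≈ 40.848
  n=2: λ₂ = 14.504π²/0.936² ≈ 163.394 (4× faster decay)
  n=3: λ₃ = 32.634π²/0.936² ≈ 367.636 (9× faster decay)
As t → ∞, higher modes decay exponentially faster. The n=1 mode dominates: φ ~ c₁ sin(πx/0.936) e^{-λ₁t}.
Decay rate: λ₁ = 3.626π²/0.936² ≈ 40.848.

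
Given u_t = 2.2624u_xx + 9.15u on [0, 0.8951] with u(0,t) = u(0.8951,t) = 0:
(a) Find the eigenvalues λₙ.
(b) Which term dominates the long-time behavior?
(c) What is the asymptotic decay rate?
Eigenvalues: λₙ = 2.2624n²π²/0.8951² - 9.15.
First three modes:
  n=1: λ₁ = 2.2624π²/0.8951² - 9.15 ≈ 18.719
  n=2: λ₂ = 9.0496π²/0.8951² - 9.15 ≈ 102.327
  n=3: λ₃ = 20.3616π²/0.8951² - 9.15 ≈ 241.674
Since 2.2624π²/0.8951² ≈ 27.869 > 9.15, all λₙ > 0.
The n=1 mode decays slowest → dominates as t → ∞.
Asymptotic: u ~ c₁ sin(πx/0.8951) e^{-λ₁t} with decay rate λ₁ ≈ 18.719.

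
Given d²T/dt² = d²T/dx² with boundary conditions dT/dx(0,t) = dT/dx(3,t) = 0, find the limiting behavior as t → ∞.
T oscillates about a mean that drifts linearly in t (generically unbounded; no decay). There is no damping, so the nonconstant modes persist as standing waves (energy conserved, no decay). But with Neumann conditions at both ends the constant mode has eigenvalue 0: the spatial mean M(t) of T satisfies M'' = 0, so M(t) = M(0) + M'(0)·t. Unless the initial velocity has zero mean (∫T_t(x,0)dx = 0), the solution grows linearly in t (unbounded, though not exponentially); if it does have zero mean, the solution stays bounded and simply oscillates.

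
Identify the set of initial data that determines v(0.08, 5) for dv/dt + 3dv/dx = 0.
A single point: x = -14.92. The characteristic through (0.08, 5) is x - 3t = const, so x = 0.08 - 3·5 = -14.92.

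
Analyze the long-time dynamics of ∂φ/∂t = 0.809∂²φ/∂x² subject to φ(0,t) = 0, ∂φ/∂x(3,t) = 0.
Long-time behavior: φ → 0. Heat escapes through the Dirichlet boundary.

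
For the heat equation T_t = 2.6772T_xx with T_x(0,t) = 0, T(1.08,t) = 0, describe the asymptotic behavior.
T → 0. Heat escapes through the Dirichlet boundary.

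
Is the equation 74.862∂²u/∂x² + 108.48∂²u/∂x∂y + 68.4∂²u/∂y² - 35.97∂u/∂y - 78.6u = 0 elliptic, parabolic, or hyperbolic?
Computing B² - 4AC with A = 74.862, B = 108.48, C = 68.4: discriminant = -8714.3328 (negative). Answer: elliptic.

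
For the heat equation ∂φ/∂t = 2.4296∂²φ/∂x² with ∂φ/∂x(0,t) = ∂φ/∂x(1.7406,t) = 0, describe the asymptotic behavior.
φ → constant (steady state). Heat is conserved (no flux at boundaries); solution approaches the spatial average.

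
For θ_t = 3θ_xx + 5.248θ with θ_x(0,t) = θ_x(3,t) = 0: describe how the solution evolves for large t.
θ grows unboundedly. With Neumann BCs the constant mode has diffusion eigenvalue 0, so any r > 0 makes it grow like e^(5.248t); solution grows exponentially.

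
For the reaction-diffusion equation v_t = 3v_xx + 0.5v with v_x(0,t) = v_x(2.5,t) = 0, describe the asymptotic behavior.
v grows unboundedly. With Neumann BCs the constant mode has diffusion eigenvalue 0, so any r > 0 makes it grow like e^(0.5t); solution grows exponentially.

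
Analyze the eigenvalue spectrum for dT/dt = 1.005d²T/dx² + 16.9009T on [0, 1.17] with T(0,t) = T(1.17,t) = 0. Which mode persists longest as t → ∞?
Eigenvalues: λₙ = 1.005n²π²/1.17² - 16.9009.
First three modes:
  n=1: λ₁ = 1.005π²/1.17² - 16.9009 ≈ -9.655
  n=2: λ₂ = 4.02π²/1.17² - 16.9009 ≈ 12.083
  n=3: λ₃ = 9.045π²/1.17² - 16.9009 ≈ 48.312
Since 1.005π²/1.17² ≈ 7.246 < 16.9009, λ₁ < 0.
The n=1 mode grows fastest (−λₙ is largest for n=1) → dominates.
Asymptotic: T ~ c₁ sin(πx/1.17) e^{9.655t} (exponential growth at rate −λ₁ ≈ 9.655).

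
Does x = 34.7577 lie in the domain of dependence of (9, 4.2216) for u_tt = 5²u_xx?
No. The domain of dependence is [-12.108, 30.108], and 34.7577 is outside this interval.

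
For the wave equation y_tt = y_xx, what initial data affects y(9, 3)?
Domain of dependence: [6, 12]. Signals travel at speed 1, so data within |x - 9| ≤ 1·3 = 3 can reach the point.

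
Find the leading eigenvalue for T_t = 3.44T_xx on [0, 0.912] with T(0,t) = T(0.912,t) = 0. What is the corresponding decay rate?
Eigenvalues: λₙ = 3.44n²π²/0.912².
First three modes:
  n=1: λ₁ = 3.44π²/0.912² ≈ 40.82
  n=2: λ₂ = 13.76π²/0.912² ≈ 163.278 (4× faster decay)
  n=3: λ₃ = 30.96π²/0.912² ≈ 367.376 (9× faster decay)
As t → ∞, higher modes decay exponentially faster. The n=1 mode dominates: T ~ c₁ sin(πx/0.912) e^{-λ₁t}.
Decay rate: λ₁ = 3.44π²/0.912² ≈ 40.82.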